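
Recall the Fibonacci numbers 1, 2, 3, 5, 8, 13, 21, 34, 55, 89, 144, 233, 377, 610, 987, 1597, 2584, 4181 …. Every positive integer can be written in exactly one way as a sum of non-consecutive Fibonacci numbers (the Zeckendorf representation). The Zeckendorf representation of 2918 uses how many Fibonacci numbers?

Greedy algorithm:
subtract 2584 from 2918: 334 remains
subtract 233 from 334: 101 remains
subtract 89 from 101: 12 remains
subtract 8 from 12: 4 remains
subtract 3 from 4: 1 remains
subtract 1 from 1: 0 remains
2918 = 2584 + 233 + 89 + 8 + 3 + 1, which has 6 terms.

6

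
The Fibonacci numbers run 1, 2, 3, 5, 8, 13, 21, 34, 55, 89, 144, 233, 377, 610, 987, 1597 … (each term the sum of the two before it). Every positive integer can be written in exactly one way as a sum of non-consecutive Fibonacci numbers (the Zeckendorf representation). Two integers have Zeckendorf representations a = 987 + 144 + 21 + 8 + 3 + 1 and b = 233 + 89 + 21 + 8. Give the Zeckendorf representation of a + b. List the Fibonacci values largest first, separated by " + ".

987 + 377 + 144 + 5 + 2

The two numbers are 1164 and 351, so their sum is 1515.
take 987 (≤ 1515); 1515 − 987 = 528
take 377 (≤ 528); 528 − 377 = 151
take 144 (≤ 151); 151 − 144 = 7
take 5 (≤ 7); 7 − 5 = 2
take 2 (≤ 2); 2 − 2 = 0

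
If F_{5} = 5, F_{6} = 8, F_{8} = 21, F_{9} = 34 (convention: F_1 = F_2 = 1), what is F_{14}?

By the addition formula F_{m+n} = F_m F_{n+1} + F_{m−1} F_n with m=6, n=8: F_{14} = 8·34 + 5·21 = 272 + 105 = 377.

377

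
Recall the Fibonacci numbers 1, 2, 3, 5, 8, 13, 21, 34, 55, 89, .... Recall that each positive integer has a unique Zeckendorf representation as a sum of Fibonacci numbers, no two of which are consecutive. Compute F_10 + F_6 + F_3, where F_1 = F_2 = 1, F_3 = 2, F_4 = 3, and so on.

65

F_10 + F_6 + F_3 = 55 + 8 + 2 = 65.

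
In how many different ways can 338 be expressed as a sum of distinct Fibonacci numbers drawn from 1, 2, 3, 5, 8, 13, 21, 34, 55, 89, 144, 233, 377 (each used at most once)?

16

338 = 233+89+13+3 = 233+89+13+2+1 = 233+89+8+5+3 = … (13 more), for 16 in all.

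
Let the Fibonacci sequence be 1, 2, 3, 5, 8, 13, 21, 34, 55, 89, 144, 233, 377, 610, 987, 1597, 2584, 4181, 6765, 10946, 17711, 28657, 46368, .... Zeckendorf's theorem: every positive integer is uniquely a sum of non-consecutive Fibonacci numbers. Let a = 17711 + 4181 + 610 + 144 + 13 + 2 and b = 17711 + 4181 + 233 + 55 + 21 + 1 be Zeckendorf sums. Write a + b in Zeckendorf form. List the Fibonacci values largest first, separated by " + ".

The two numbers are 22661 and 22202, so their sum is 44863.
Repeatedly subtract the largest Fibonacci number that fits:
44863 − 28657 = 16206
16206 − 10946 = 5260
5260 − 4181 = 1079
1079 − 987 = 92
92 − 89 = 3
3 − 3 = 0

28657 + 10946 + 4181 + 987 + 89 + 3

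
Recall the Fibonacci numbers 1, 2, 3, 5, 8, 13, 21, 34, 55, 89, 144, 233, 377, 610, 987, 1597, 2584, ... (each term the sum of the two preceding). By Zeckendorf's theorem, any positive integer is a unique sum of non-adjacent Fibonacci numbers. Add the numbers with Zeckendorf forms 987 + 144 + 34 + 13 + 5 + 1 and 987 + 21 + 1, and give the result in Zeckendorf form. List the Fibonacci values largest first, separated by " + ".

The two numbers are 1184 and 1009, so their sum is 2193.
2193 − 1597 = 596
596 − 377 = 219
219 − 144 = 75
75 − 55 = 20
20 − 13 = 7
7 − 5 = 2
2 − 2 = 0

1597 + 377 + 144 + 55 + 13 + 5 + 2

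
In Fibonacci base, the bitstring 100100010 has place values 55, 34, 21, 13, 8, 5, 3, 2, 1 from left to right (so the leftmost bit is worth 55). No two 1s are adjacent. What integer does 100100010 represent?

Summing the place values of the 1 bits: 55 + 13 + 2 = 70.

70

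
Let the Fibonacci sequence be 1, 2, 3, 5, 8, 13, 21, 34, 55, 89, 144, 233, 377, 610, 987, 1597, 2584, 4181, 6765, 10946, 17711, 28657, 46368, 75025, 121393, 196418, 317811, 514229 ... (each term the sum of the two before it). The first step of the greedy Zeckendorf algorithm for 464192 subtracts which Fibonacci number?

317811 ≤ 464192 < 514229, so the largest Fibonacci number not exceeding 464192 is 317811.

317811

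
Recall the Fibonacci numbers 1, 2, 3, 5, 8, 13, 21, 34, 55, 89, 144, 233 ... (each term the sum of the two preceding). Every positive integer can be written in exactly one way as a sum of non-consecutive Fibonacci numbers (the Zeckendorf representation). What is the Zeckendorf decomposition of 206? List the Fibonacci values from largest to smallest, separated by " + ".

144 ≤ 206 < 233, so take 144; remainder 62
55 ≤ 62 < 89, so take 55; remainder 7
5 ≤ 7 < 8, so take 5; remainder 2
2 ≤ 2 < 3, so take 2; remainder 0
So 206 = 144 + 55 + 5 + 2, with no two terms consecutive in the sequence.

144 + 55 + 5 + 2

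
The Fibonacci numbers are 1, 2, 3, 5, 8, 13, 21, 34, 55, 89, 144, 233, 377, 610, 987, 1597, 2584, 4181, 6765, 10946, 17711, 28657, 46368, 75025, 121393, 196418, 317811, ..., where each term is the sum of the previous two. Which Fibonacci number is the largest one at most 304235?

196418 ≤ 304235 < 317811, so the largest Fibonacci number not exceeding 304235 is 196418.

196418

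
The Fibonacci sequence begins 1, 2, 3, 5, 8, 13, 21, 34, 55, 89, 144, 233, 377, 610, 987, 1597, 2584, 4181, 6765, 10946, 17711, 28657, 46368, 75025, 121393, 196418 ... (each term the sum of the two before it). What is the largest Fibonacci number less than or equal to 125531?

121393

121393 ≤ 125531 < 196418, so the largest Fibonacci number not exceeding 125531 is 121393.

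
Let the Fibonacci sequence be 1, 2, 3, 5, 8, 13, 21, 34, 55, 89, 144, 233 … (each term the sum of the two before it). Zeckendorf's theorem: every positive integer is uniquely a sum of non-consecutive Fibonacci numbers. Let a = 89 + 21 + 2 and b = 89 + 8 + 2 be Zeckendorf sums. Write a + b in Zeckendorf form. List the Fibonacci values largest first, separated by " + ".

The two numbers are 112 and 99, so their sum is 211.
211 − 144 = 67
67 − 55 = 12
12 − 8 = 4
4 − 3 = 1
1 − 1 = 0

144 + 55 + 8 + 3 + 1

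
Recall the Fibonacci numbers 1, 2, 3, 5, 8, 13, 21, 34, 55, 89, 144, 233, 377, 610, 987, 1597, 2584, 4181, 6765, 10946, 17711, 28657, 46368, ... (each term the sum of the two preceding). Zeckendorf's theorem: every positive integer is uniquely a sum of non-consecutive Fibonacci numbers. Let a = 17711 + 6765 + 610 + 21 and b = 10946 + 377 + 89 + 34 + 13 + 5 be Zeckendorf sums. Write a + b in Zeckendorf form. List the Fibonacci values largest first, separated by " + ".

28657 + 6765 + 987 + 144 + 13 + 5

The two numbers are 25107 and 11464, so their sum is 36571.
36571 − 28657 = 7914
7914 − 6765 = 1149
1149 − 987 = 162
162 − 144 = 18
18 − 13 = 5
5 − 5 = 0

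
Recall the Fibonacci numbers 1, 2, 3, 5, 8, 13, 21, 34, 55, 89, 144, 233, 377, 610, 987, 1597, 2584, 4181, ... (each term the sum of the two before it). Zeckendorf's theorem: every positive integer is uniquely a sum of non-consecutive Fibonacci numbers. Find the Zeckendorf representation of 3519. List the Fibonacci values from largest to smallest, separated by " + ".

2584 + 610 + 233 + 89 + 3

Greedily peel off the largest Fibonacci term at each step:
2584 ≤ 3519 < 4181, so take 2584; remainder 935
610 ≤ 935 < 987, so take 610; remainder 325
233 ≤ 325 < 377, so take 233; remainder 92
89 ≤ 92 < 144, so take 89; remainder 3
3 ≤ 3 < 5, so take 3; remainder 0
So 3519 = 2584 + 610 + 233 + 89 + 3, with no two terms consecutive in the sequence.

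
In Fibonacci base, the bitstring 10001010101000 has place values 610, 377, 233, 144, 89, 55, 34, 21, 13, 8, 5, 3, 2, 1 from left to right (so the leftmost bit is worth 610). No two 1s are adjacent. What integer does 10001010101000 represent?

Summing the place values of the 1 bits: 610 + 89 + 34 + 13 + 5 = 751.

751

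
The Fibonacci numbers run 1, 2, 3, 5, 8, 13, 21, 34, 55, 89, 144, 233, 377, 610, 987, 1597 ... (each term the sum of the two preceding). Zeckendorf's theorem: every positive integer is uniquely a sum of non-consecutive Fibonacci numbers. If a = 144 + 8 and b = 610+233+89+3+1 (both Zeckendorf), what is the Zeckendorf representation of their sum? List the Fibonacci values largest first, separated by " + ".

987 + 89 + 8 + 3 + 1

The two numbers are 152 and 936, so their sum is 1088.
Greedy algorithm:
1088 − 987 = 101
101 − 89 = 12
12 − 8 = 4
4 − 3 = 1
1 − 1 = 0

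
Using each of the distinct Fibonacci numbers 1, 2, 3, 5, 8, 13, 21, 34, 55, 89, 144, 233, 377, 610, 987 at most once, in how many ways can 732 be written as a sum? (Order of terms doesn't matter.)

Starting from the Zeckendorf form and repeatedly splitting a term F_k into F_{k−1} + F_{k−2} (when neither is already used) reaches every representation.
732 = 610+89+21+8+3+1 = 610+55+34+21+8+3+1 = 377+233+89+21+8+3+1 = … (2 more), for 5 in all.

5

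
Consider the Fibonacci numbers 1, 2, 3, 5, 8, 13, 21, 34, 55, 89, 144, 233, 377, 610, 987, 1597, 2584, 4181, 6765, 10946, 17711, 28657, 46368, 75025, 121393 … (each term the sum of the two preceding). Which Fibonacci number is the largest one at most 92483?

75025 ≤ 92483 < 121393, so the largest Fibonacci number not exceeding 92483 is 75025.

75025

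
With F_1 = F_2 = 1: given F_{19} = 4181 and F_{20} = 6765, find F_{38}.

By the doubling identity F_{2k} = F_k(2F_{k+1} − F_k): F_{38} = 4181·(2·6765 − 4181) = 4181·9349 = 39088169.

39088169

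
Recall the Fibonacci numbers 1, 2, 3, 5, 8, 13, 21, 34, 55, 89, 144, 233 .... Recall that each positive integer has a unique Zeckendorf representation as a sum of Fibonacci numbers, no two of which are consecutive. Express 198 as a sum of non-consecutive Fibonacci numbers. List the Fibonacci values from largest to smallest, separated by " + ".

144 + 34 + 13 + 5 + 2

take 144 (≤ 198); 198 − 144 = 54
take 34 (≤ 54); 54 − 34 = 20
take 13 (≤ 20); 20 − 13 = 7
take 5 (≤ 7); 7 − 5 = 2
take 2 (≤ 2); 2 − 2 = 0
So 198 = 144 + 34 + 13 + 5 + 2, with no two terms consecutive in the sequence.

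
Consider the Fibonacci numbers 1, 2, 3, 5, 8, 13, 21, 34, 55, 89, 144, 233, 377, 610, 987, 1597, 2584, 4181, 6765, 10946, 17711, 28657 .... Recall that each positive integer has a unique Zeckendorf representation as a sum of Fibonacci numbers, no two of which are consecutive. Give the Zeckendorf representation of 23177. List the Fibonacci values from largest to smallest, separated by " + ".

Greedily peel off the largest Fibonacci term at each step:
largest Fibonacci ≤ 23177 is 17711; 23177 − 17711 = 5466
largest Fibonacci ≤ 5466 is 4181; 5466 − 4181 = 1285
largest Fibonacci ≤ 1285 is 987; 1285 − 987 = 298
largest Fibonacci ≤ 298 is 233; 298 − 233 = 65
largest Fibonacci ≤ 65 is 55; 65 − 55 = 10
largest Fibonacci ≤ 10 is 8; 10 − 8 = 2
largest Fibonacci ≤ 2 is 2; 2 − 2 = 0
So 23177 = 17711 + 4181 + 987 + 233 + 55 + 8 + 2, with no two terms consecutive in the sequence.

17711 + 4181 + 987 + 233 + 55 + 8 + 2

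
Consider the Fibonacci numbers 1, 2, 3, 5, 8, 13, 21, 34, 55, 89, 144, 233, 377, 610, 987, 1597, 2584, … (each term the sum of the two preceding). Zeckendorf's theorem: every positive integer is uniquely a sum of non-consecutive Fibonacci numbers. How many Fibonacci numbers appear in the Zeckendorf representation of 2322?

5

largest Fibonacci ≤ 2322 is 1597; 2322 − 1597 = 725
largest Fibonacci ≤ 725 is 610; 725 − 610 = 115
largest Fibonacci ≤ 115 is 89; 115 − 89 = 26
largest Fibonacci ≤ 26 is 21; 26 − 21 = 5
largest Fibonacci ≤ 5 is 5; 5 − 5 = 0
2322 = 1597 + 610 + 89 + 21 + 5, which has 5 terms.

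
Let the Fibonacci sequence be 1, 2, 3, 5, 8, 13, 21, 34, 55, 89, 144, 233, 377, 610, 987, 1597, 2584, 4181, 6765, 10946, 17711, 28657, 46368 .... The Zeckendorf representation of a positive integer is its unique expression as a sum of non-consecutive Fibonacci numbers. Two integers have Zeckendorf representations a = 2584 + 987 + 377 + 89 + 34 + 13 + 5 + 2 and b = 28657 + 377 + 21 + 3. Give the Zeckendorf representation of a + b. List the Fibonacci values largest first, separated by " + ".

28657 + 4181 + 233 + 55 + 21 + 2

The two numbers are 4091 and 29058, so their sum is 33149.
Repeatedly subtract the largest Fibonacci number that fits:
take 28657 (≤ 33149); 33149 − 28657 = 4492
take 4181 (≤ 4492); 4492 − 4181 = 311
take 233 (≤ 311); 311 − 233 = 78
take 55 (≤ 78); 78 − 55 = 23
take 21 (≤ 23); 23 − 21 = 2
take 2 (≤ 2); 2 − 2 = 0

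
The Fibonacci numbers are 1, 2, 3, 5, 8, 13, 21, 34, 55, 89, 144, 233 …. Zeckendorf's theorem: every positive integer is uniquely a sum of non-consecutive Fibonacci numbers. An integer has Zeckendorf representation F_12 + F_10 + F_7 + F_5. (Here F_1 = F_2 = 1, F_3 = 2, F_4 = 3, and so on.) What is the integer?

217

F_12 + F_10 + F_7 + F_5 = 144 + 55 + 13 + 5 = 217.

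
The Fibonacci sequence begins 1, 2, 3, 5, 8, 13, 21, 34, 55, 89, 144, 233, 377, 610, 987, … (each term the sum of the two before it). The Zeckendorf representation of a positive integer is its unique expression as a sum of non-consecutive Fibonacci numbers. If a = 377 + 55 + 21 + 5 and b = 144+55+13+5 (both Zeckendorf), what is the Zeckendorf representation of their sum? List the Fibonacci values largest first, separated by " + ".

The two numbers are 458 and 217, so their sum is 675.
take 610 (≤ 675); 675 − 610 = 65
take 55 (≤ 65); 65 − 55 = 10
take 8 (≤ 10); 10 − 8 = 2
take 2 (≤ 2); 2 − 2 = 0

610 + 55 + 8 + 2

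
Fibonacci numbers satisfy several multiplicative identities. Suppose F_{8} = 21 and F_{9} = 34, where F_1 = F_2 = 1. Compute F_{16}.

987

By the doubling identity F_{2k} = F_k(2F_{k+1} − F_k): F_{16} = 21·(2·34 − 21) = 21·47 = 987.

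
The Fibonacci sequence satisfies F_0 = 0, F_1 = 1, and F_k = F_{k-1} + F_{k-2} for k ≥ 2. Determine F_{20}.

6765

Iterating the recurrence up to F_{16} = 987 and F_{15} = 610:
F_{17} = F_{16} + F_{15} = 987 + 610 = 1597
F_{18} = F_{17} + F_{16} = 1597 + 987 = 2584
F_{19} = F_{18} + F_{17} = 2584 + 1597 = 4181
F_{20} = F_{19} + F_{18} = 4181 + 2584 = 6765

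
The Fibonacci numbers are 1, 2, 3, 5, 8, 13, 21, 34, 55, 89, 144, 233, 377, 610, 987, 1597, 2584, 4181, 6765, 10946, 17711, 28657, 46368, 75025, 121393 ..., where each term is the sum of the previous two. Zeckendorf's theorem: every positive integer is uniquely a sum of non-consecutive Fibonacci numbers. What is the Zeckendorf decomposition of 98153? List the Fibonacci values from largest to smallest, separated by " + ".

Repeatedly subtract the largest Fibonacci number that fits:
98153 − 75025 = 23128
23128 − 17711 = 5417
5417 − 4181 = 1236
1236 − 987 = 249
249 − 233 = 16
16 − 13 = 3
3 − 3 = 0
So 98153 = 75025 + 17711 + 4181 + 987 + 233 + 13 + 3, with no two terms consecutive in the sequence.

75025 + 17711 + 4181 + 987 + 233 + 13 + 3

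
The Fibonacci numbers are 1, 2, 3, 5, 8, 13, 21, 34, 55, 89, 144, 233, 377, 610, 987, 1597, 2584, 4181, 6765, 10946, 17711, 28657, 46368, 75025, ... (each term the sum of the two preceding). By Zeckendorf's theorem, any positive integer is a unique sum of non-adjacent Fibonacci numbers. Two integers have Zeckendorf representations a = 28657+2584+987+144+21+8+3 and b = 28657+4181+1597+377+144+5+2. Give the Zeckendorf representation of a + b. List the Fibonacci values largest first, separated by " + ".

The two numbers are 32404 and 34963, so their sum is 67367.
Greedily peel off the largest Fibonacci term at each step:
67367: greatest Fibonacci not exceeding it is 46368, leaving 20999
20999: greatest Fibonacci not exceeding it is 17711, leaving 3288
3288: greatest Fibonacci not exceeding it is 2584, leaving 704
704: greatest Fibonacci not exceeding it is 610, leaving 94
94: greatest Fibonacci not exceeding it is 89, leaving 5
5: greatest Fibonacci not exceeding it is 5, leaving 0

46368 + 17711 + 2584 + 610 + 89 + 5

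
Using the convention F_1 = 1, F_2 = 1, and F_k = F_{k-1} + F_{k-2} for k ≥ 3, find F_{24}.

46368

Iterating the recurrence up to F_{19} = 4181 and F_{18} = 2584:
F_{20} = F_{19} + F_{18} = 4181 + 2584 = 6765
F_{21} = F_{20} + F_{19} = 6765 + 4181 = 10946
F_{22} = F_{21} + F_{20} = 10946 + 6765 = 17711
F_{23} = F_{22} + F_{21} = 17711 + 10946 = 28657
F_{24} = F_{23} + F_{22} = 28657 + 17711 = 46368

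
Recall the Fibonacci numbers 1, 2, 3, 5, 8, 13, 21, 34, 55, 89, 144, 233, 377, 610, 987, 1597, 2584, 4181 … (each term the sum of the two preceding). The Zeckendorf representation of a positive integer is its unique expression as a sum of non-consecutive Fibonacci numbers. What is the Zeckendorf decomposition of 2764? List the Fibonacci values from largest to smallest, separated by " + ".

2584 ≤ 2764 < 4181, so take 2584; remainder 180
144 ≤ 180 < 233, so take 144; remainder 36
34 ≤ 36 < 55, so take 34; remainder 2
2 ≤ 2 < 3, so take 2; remainder 0
So 2764 = 2584 + 144 + 34 + 2, with no two terms consecutive in the sequence.

2584 + 144 + 34 + 2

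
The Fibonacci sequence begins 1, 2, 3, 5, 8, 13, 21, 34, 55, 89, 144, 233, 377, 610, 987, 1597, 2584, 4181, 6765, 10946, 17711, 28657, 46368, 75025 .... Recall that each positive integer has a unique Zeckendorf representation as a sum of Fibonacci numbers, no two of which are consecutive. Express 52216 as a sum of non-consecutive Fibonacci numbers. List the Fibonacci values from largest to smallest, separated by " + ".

46368 + 4181 + 1597 + 55 + 13 + 2

52216: greatest Fibonacci not exceeding it is 46368, leaving 5848
5848: greatest Fibonacci not exceeding it is 4181, leaving 1667
1667: greatest Fibonacci not exceeding it is 1597, leaving 70
70: greatest Fibonacci not exceeding it is 55, leaving 15
15: greatest Fibonacci not exceeding it is 13, leaving 2
2: greatest Fibonacci not exceeding it is 2, leaving 0
So 52216 = 46368 + 4181 + 1597 + 55 + 13 + 2, with no two terms consecutive in the sequence.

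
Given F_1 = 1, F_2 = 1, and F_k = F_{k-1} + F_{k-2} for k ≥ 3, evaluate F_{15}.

610

Iterating the recurrence up to F_{11} = 89 and F_{10} = 55:
F_{12} = F_{11} + F_{10} = 89 + 55 = 144
F_{13} = F_{12} + F_{11} = 144 + 89 = 233
F_{14} = F_{13} + F_{12} = 233 + 144 = 377
F_{15} = F_{14} + F_{13} = 377 + 233 = 610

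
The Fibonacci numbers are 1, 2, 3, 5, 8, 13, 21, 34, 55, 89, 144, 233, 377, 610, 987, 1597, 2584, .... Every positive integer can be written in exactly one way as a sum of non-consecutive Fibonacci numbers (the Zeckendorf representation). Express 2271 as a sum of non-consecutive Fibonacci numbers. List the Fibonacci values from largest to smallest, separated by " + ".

1597 + 610 + 55 + 8 + 1

Greedy algorithm:
take 1597 (≤ 2271); 2271 − 1597 = 674
take 610 (≤ 674); 674 − 610 = 64
take 55 (≤ 64); 64 − 55 = 9
take 8 (≤ 9); 9 − 8 = 1
take 1 (≤ 1); 1 − 1 = 0
So 2271 = 1597 + 610 + 55 + 8 + 1, with no two terms consecutive in the sequence.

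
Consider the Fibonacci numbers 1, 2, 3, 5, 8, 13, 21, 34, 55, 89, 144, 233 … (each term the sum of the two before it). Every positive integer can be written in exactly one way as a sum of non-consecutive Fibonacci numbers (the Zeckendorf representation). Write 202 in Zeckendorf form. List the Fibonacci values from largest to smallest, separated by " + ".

144 ≤ 202 < 233, so take 144; remainder 58
55 ≤ 58 < 89, so take 55; remainder 3
3 ≤ 3 < 5, so take 3; remainder 0
So 202 = 144 + 55 + 3, with no two terms consecutive in the sequence.

144 + 55 + 3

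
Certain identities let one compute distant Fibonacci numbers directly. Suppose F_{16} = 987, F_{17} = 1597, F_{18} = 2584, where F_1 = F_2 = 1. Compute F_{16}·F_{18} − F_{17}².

-1

987·2584 − 1597² = 2550408 − 2550409 = -1. (Cassini's identity: F_{k−1}F_{k+1} − F_k² = (−1)^k.)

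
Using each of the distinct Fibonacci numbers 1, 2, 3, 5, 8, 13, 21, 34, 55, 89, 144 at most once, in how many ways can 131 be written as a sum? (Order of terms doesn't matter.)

Each representation comes from the Zeckendorf form by replacing some F_k with F_{k−1} + F_{k−2} where possible.
131 = 89+34+8 = 89+34+5+3 = 89+21+13+8 = 89+34+5+2+1 = 89+21+13+5+3 = … (4 more), for 9 in all.

9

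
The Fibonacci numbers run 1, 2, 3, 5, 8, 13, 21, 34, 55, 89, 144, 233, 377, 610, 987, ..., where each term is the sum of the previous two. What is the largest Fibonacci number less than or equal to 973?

610

610 ≤ 973 < 987, so the largest Fibonacci number not exceeding 973 is 610.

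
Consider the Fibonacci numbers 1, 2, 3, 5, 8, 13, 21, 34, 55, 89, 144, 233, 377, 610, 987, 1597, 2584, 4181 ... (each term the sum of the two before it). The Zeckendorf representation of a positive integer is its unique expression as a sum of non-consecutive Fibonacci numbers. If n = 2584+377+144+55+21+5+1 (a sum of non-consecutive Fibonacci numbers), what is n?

2584+377+144+55+21+5+1 = 3187.

3187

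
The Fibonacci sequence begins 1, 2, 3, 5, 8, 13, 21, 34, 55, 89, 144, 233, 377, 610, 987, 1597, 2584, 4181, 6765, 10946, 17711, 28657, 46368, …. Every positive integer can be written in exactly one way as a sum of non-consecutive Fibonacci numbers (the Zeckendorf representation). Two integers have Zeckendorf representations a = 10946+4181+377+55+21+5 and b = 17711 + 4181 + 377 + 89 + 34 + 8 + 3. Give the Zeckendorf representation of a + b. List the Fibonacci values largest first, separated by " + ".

28657 + 6765 + 1597 + 610 + 233 + 89 + 34 + 3

The two numbers are 15585 and 22403, so their sum is 37988.
Greedily peel off the largest Fibonacci term at each step:
37988: greatest Fibonacci not exceeding it is 28657, leaving 9331
9331: greatest Fibonacci not exceeding it is 6765, leaving 2566
2566: greatest Fibonacci not exceeding it is 1597, leaving 969
969: greatest Fibonacci not exceeding it is 610, leaving 359
359: greatest Fibonacci not exceeding it is 233, leaving 126
126: greatest Fibonacci not exceeding it is 89, leaving 37
37: greatest Fibonacci not exceeding it is 34, leaving 3
3: greatest Fibonacci not exceeding it is 3, leaving 0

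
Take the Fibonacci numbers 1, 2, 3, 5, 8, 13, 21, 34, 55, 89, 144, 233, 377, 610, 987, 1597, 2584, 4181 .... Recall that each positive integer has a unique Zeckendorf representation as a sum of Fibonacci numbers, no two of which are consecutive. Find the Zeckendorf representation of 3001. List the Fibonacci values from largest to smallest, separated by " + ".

2584 + 377 + 34 + 5 + 1

3001: greatest Fibonacci not exceeding it is 2584, leaving 417
417: greatest Fibonacci not exceeding it is 377, leaving 40
40: greatest Fibonacci not exceeding it is 34, leaving 6
6: greatest Fibonacci not exceeding it is 5, leaving 1
1: greatest Fibonacci not exceeding it is 1, leaving 0
So 3001 = 2584 + 377 + 34 + 5 + 1, with no two terms consecutive in the sequence.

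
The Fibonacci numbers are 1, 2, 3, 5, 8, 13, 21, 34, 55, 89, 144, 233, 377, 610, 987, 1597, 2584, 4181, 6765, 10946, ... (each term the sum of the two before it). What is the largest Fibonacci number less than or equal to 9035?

6765

6765 ≤ 9035 < 10946, so the largest Fibonacci number not exceeding 9035 is 6765.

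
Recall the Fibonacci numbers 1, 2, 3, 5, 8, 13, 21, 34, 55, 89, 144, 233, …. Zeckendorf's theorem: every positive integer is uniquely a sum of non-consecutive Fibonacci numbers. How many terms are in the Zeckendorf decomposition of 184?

subtract 144 from 184: 40 remains
subtract 34 from 40: 6 remains
subtract 5 from 6: 1 remains
subtract 1 from 1: 0 remains
184 = 144 + 34 + 5 + 1, which has 4 terms.

4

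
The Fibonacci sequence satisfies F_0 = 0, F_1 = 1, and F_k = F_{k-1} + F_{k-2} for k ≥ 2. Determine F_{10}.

55

Iterating the recurrence up to F_{6} = 8 and F_{5} = 5:
F_{7} = F_{6} + F_{5} = 8 + 5 = 13
F_{8} = F_{7} + F_{6} = 13 + 8 = 21
F_{9} = F_{8} + F_{7} = 21 + 13 = 34
F_{10} = F_{9} + F_{8} = 34 + 21 = 55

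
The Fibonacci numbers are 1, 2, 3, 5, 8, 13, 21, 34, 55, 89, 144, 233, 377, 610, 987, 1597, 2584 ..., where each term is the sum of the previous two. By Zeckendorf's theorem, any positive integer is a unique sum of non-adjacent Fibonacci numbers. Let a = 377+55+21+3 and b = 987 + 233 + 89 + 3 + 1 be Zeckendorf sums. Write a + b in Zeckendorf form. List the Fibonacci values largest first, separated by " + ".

1597 + 144 + 21 + 5 + 2

The two numbers are 456 and 1313, so their sum is 1769.
Greedily peel off the largest Fibonacci term at each step:
1769: greatest Fibonacci not exceeding it is 1597, leaving 172
172: greatest Fibonacci not exceeding it is 144, leaving 28
28: greatest Fibonacci not exceeding it is 21, leaving 7
7: greatest Fibonacci not exceeding it is 5, leaving 2
2: greatest Fibonacci not exceeding it is 2, leaving 0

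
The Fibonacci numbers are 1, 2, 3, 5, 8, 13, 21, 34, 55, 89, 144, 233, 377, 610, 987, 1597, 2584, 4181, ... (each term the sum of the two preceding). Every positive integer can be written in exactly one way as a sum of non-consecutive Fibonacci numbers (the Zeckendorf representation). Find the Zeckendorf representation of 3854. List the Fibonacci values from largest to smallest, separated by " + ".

2584 + 987 + 233 + 34 + 13 + 3

Greedy algorithm:
largest Fibonacci ≤ 3854 is 2584; 3854 − 2584 = 1270
largest Fibonacci ≤ 1270 is 987; 1270 − 987 = 283
largest Fibonacci ≤ 283 is 233; 283 − 233 = 50
largest Fibonacci ≤ 50 is 34; 50 − 34 = 16
largest Fibonacci ≤ 16 is 13; 16 − 13 = 3
largest Fibonacci ≤ 3 is 3; 3 − 3 = 0
So 3854 = 2584 + 987 + 233 + 34 + 13 + 3, with no two terms consecutive in the sequence.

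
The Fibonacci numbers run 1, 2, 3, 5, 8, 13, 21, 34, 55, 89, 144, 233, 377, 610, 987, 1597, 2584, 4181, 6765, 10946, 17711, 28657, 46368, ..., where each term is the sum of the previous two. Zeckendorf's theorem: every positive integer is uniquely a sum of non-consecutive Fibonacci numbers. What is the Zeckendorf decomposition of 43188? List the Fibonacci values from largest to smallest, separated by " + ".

Greedy algorithm:
28657 ≤ 43188 < 46368, so take 28657; remainder 14531
10946 ≤ 14531 < 17711, so take 10946; remainder 3585
2584 ≤ 3585 < 4181, so take 2584; remainder 1001
987 ≤ 1001 < 1597, so take 987; remainder 14
13 ≤ 14 < 21, so take 13; remainder 1
1 ≤ 1 < 2, so take 1; remainder 0
So 43188 = 28657 + 10946 + 2584 + 987 + 13 + 1, with no two terms consecutive in the sequence.

28657 + 10946 + 2584 + 987 + 13 + 1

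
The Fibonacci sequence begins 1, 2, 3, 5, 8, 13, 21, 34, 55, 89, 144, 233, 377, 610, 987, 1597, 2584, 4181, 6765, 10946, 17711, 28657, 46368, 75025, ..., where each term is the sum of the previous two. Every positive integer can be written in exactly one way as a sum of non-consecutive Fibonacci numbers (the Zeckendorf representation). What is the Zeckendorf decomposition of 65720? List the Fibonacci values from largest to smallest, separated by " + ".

Greedy algorithm:
65720: greatest Fibonacci not exceeding it is 46368, leaving 19352
19352: greatest Fibonacci not exceeding it is 17711, leaving 1641
1641: greatest Fibonacci not exceeding it is 1597, leaving 44
44: greatest Fibonacci not exceeding it is 34, leaving 10
10: greatest Fibonacci not exceeding it is 8, leaving 2
2: greatest Fibonacci not exceeding it is 2, leaving 0
So 65720 = 46368 + 17711 + 1597 + 34 + 8 + 2, with no two terms consecutive in the sequence.

46368 + 17711 + 1597 + 34 + 8 + 2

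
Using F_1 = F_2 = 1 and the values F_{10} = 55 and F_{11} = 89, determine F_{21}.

By F_{2k+1} = F_k² + F_{k+1}²: F_{21} = 55² + 89² = 3025 + 7921 = 10946.

10946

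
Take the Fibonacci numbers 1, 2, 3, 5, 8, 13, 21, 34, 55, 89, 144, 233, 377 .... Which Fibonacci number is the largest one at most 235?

233

233 ≤ 235 < 377, so the largest Fibonacci number not exceeding 235 is 233.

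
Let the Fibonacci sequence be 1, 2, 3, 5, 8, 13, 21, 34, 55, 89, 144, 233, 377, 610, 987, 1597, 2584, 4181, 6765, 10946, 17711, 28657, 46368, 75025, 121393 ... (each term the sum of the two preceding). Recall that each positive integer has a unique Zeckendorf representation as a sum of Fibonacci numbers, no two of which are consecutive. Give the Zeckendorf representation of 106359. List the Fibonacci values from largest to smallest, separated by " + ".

Greedily peel off the largest Fibonacci term at each step:
106359 − 75025 = 31334
31334 − 28657 = 2677
2677 − 2584 = 93
93 − 89 = 4
4 − 3 = 1
1 − 1 = 0
So 106359 = 75025 + 28657 + 2584 + 89 + 3 + 1, with no two terms consecutive in the sequence.

75025 + 28657 + 2584 + 89 + 3 + 1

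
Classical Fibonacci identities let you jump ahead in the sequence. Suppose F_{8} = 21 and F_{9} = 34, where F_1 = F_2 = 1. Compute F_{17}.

By F_{2k+1} = F_k² + F_{k+1}²: F_{17} = 21² + 34² = 441 + 1156 = 1597.

1597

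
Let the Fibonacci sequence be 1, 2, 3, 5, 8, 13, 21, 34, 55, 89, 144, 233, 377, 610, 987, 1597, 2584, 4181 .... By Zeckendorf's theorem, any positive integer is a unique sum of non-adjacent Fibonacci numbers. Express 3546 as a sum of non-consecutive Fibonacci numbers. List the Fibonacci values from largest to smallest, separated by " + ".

Greedily peel off the largest Fibonacci term at each step:
2584 ≤ 3546 < 4181, so take 2584; remainder 962
610 ≤ 962 < 987, so take 610; remainder 352
233 ≤ 352 < 377, so take 233; remainder 119
89 ≤ 119 < 144, so take 89; remainder 30
21 ≤ 30 < 34, so take 21; remainder 9
8 ≤ 9 < 13, so take 8; remainder 1
1 ≤ 1 < 2, so take 1; remainder 0
So 3546 = 2584 + 610 + 233 + 89 + 21 + 8 + 1, with no two terms consecutive in the sequence.

2584 + 610 + 233 + 89 + 21 + 8 + 1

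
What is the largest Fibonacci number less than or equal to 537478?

514229 ≤ 537478 < 832040, so the largest Fibonacci number not exceeding 537478 is 514229.

514229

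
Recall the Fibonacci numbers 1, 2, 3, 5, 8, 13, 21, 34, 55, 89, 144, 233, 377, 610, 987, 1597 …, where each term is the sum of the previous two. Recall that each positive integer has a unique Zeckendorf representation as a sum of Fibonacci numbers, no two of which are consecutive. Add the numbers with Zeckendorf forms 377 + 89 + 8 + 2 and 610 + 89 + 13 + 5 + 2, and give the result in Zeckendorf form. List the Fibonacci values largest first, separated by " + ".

The two numbers are 476 and 719, so their sum is 1195.
take 987 (≤ 1195); 1195 − 987 = 208
take 144 (≤ 208); 208 − 144 = 64
take 55 (≤ 64); 64 − 55 = 9
take 8 (≤ 9); 9 − 8 = 1
take 1 (≤ 1); 1 − 1 = 0

987 + 144 + 55 + 8 + 1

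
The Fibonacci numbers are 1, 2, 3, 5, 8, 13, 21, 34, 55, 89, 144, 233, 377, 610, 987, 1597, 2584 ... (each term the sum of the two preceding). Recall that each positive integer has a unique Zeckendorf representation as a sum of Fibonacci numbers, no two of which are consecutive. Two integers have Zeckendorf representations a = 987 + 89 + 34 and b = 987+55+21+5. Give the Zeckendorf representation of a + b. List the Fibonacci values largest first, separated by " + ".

The two numbers are 1110 and 1068, so their sum is 2178.
Greedily peel off the largest Fibonacci term at each step:
1597 ≤ 2178 < 2584, so take 1597; remainder 581
377 ≤ 581 < 610, so take 377; remainder 204
144 ≤ 204 < 233, so take 144; remainder 60
55 ≤ 60 < 89, so take 55; remainder 5
5 ≤ 5 < 8, so take 5; remainder 0

1597 + 377 + 144 + 55 + 5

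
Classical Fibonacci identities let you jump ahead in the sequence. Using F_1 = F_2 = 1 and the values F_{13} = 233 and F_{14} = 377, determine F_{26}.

121393

By the doubling identity F_{2k} = F_k(2F_{k+1} − F_k): F_{26} = 233·(2·377 − 233) = 233·521 = 121393.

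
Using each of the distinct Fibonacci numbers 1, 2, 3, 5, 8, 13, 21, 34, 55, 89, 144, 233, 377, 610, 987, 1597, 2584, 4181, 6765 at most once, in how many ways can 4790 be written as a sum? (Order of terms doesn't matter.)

3

Starting from the Zeckendorf form and repeatedly splitting a term F_k into F_{k−1} + F_{k−2} (when neither is already used) reaches every representation.
4790 = 4181+377+144+55+21+8+3+1 = 2584+1597+377+144+55+21+8+3+1 = 2584+987+610+377+144+55+21+8+3+1 — 3 representations.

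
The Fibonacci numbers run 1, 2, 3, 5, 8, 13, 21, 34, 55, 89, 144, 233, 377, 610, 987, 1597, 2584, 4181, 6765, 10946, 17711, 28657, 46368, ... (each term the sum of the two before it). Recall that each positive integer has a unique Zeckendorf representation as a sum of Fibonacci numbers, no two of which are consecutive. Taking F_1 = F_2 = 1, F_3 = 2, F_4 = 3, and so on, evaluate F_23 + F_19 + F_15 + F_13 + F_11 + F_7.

33783

F_23 + F_19 + F_15 + F_13 + F_11 + F_7 = 28657 + 4181 + 610 + 233 + 89 + 13 = 33783.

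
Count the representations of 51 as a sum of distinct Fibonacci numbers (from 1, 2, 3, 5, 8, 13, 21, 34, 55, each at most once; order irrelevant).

Each representation comes from the Zeckendorf form by replacing some F_k with F_{k−1} + F_{k−2} where possible.
51 = 34+13+3+1 = 34+8+5+3+1 = 21+13+8+5+3+1 — 3 representations.

3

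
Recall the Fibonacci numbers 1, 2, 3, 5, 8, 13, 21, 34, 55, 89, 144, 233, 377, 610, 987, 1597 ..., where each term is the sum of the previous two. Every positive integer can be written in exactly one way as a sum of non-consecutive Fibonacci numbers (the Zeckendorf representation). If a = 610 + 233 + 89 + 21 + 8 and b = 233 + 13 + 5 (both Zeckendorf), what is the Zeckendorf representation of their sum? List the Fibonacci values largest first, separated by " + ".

987 + 144 + 55 + 21 + 5

The two numbers are 961 and 251, so their sum is 1212.
Greedy algorithm:
987 ≤ 1212 < 1597, so take 987; remainder 225
144 ≤ 225 < 233, so take 144; remainder 81
55 ≤ 81 < 89, so take 55; remainder 26
21 ≤ 26 < 34, so take 21; remainder 5
5 ≤ 5 < 8, so take 5; remainder 0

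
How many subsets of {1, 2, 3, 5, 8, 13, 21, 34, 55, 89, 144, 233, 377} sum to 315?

315 = 233+55+21+5+1 = 233+55+21+3+2+1 = 233+55+13+8+5+1 = 144+89+55+21+5+1 = 233+55+13+8+3+2+1 = … (7 more), for 12 in all.

12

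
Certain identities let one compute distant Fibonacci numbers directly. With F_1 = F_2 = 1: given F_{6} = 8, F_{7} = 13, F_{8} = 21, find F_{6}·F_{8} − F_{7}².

8·21 − 13² = 168 − 169 = -1. (Cassini's identity: F_{k−1}F_{k+1} − F_k² = (−1)^k.)

-1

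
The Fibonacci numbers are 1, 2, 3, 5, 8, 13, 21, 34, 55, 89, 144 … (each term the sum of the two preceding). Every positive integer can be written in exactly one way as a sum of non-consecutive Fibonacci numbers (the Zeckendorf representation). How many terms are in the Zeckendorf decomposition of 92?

92 − 89 = 3
3 − 3 = 0
92 = 89 + 3, which has 2 terms.

2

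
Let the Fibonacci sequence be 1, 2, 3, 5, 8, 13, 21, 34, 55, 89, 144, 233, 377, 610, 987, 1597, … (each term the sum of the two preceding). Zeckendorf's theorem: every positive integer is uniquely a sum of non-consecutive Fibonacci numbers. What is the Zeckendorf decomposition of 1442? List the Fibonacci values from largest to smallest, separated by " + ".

987 + 377 + 55 + 21 + 2

largest Fibonacci ≤ 1442 is 987; 1442 − 987 = 455
largest Fibonacci ≤ 455 is 377; 455 − 377 = 78
largest Fibonacci ≤ 78 is 55; 78 − 55 = 23
largest Fibonacci ≤ 23 is 21; 23 − 21 = 2
largest Fibonacci ≤ 2 is 2; 2 − 2 = 0
So 1442 = 987 + 377 + 55 + 21 + 2, with no two terms consecutive in the sequence.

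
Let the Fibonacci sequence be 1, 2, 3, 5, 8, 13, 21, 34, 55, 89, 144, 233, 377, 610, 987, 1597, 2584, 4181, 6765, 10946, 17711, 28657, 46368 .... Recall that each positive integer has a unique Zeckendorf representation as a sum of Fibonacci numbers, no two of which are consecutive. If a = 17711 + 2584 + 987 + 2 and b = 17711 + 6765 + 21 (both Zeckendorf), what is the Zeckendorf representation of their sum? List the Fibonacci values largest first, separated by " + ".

28657 + 10946 + 4181 + 1597 + 377 + 21 + 2

The two numbers are 21284 and 24497, so their sum is 45781.
largest Fibonacci ≤ 45781 is 28657; 45781 − 28657 = 17124
largest Fibonacci ≤ 17124 is 10946; 17124 − 10946 = 6178
largest Fibonacci ≤ 6178 is 4181; 6178 − 4181 = 1997
largest Fibonacci ≤ 1997 is 1597; 1997 − 1597 = 400
largest Fibonacci ≤ 400 is 377; 400 − 377 = 23
largest Fibonacci ≤ 23 is 21; 23 − 21 = 2
largest Fibonacci ≤ 2 is 2; 2 − 2 = 0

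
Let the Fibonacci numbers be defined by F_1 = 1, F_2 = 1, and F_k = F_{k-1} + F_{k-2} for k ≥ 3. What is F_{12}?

144

Iterating the recurrence up to F_{8} = 21 and F_{7} = 13:
F_{9} = F_{8} + F_{7} = 21 + 13 = 34
F_{10} = F_{9} + F_{8} = 34 + 21 = 55
F_{11} = F_{10} + F_{9} = 55 + 34 = 89
F_{12} = F_{11} + F_{10} = 89 + 55 = 144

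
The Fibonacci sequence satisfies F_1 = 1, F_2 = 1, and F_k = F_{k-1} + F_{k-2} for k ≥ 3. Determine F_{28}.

Iterating the recurrence up to F_{21} = 10946 and F_{20} = 6765:
F_{22} = F_{21} + F_{20} = 10946 + 6765 = 17711
F_{23} = F_{22} + F_{21} = 17711 + 10946 = 28657
F_{24} = F_{23} + F_{22} = 28657 + 17711 = 46368
F_{25} = F_{24} + F_{23} = 46368 + 28657 = 75025
F_{26} = F_{25} + F_{24} = 75025 + 46368 = 121393
F_{27} = F_{26} + F_{25} = 121393 + 75025 = 196418
F_{28} = F_{27} + F_{26} = 196418 + 121393 = 317811

317811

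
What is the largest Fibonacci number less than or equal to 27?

21

21 ≤ 27 < 34, so the largest Fibonacci number not exceeding 27 is 21.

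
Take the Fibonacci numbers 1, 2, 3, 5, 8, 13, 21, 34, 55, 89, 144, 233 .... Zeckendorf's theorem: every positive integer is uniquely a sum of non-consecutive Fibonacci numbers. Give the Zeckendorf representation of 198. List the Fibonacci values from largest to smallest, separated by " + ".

144 + 34 + 13 + 5 + 2

Repeatedly subtract the largest Fibonacci number that fits:
take 144 (≤ 198); 198 − 144 = 54
take 34 (≤ 54); 54 − 34 = 20
take 13 (≤ 20); 20 − 13 = 7
take 5 (≤ 7); 7 − 5 = 2
take 2 (≤ 2); 2 − 2 = 0
So 198 = 144 + 34 + 13 + 5 + 2, with no two terms consecutive in the sequence.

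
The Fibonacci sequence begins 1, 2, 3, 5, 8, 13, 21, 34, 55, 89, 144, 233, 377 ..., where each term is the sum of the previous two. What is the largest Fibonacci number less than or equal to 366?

233

233 ≤ 366 < 377, so the largest Fibonacci number not exceeding 366 is 233.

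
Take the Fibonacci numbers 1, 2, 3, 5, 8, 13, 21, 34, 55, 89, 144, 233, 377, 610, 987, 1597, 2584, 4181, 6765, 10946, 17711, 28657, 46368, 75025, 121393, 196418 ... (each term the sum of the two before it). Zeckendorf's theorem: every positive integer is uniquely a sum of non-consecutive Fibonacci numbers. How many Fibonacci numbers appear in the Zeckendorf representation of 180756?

9

Greedily peel off the largest Fibonacci term at each step:
take 121393 (≤ 180756); 180756 − 121393 = 59363
take 46368 (≤ 59363); 59363 − 46368 = 12995
take 10946 (≤ 12995); 12995 − 10946 = 2049
take 1597 (≤ 2049); 2049 − 1597 = 452
take 377 (≤ 452); 452 − 377 = 75
take 55 (≤ 75); 75 − 55 = 20
take 13 (≤ 20); 20 − 13 = 7
take 5 (≤ 7); 7 − 5 = 2
take 2 (≤ 2); 2 − 2 = 0
180756 = 121393 + 46368 + 10946 + 1597 + 377 + 55 + 13 + 5 + 2, which has 9 terms.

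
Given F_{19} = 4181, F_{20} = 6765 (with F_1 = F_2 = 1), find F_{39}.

By the addition formula F_{m+n} = F_m F_{n+1} + F_{m−1} F_n with m=20, n=19: F_{39} = 6765·6765 + 4181·4181 = 45765225 + 17480761 = 63245986.

63245986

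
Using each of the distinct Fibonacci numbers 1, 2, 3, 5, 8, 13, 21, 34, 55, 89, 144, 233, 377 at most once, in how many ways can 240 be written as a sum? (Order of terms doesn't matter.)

4

Starting from the Zeckendorf form and repeatedly splitting a term F_k into F_{k−1} + F_{k−2} (when neither is already used) reaches every representation.
240 = 233+5+2 = 144+89+5+2 = 144+55+34+5+2 = … (1 more), for 4 in all.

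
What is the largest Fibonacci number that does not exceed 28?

21

21 ≤ 28 < 34, so the largest Fibonacci number not exceeding 28 is 21.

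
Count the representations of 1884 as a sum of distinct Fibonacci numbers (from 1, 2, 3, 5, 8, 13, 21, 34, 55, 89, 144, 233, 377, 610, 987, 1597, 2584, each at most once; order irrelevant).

5

Starting from the Zeckendorf form and repeatedly splitting a term F_k into F_{k−1} + F_{k−2} (when neither is already used) reaches every representation.
1884 = 1597+233+34+13+5+2 = 1597+144+89+34+13+5+2 = 987+610+233+34+13+5+2 = … (2 more), for 5 in all.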